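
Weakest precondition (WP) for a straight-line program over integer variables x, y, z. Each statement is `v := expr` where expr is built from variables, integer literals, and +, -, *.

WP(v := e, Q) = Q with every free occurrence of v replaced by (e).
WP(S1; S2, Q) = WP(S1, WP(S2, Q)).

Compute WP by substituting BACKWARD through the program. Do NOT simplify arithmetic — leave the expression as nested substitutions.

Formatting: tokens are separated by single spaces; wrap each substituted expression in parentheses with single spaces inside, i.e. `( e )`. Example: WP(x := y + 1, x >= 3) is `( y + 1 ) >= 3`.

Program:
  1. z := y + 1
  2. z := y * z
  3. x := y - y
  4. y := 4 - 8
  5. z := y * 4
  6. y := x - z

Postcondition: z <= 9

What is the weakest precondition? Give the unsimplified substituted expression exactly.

Answer: ( ( 4 - 8 ) * 4 ) <= 9

Derivation:
post: z <= 9
stmt 6: y := x - z  -- replace 0 occurrence(s) of y with (x - z)
  => z <= 9
stmt 5: z := y * 4  -- replace 1 occurrence(s) of z with (y * 4)
  => ( y * 4 ) <= 9
stmt 4: y := 4 - 8  -- replace 1 occurrence(s) of y with (4 - 8)
  => ( ( 4 - 8 ) * 4 ) <= 9
stmt 3: x := y - y  -- replace 0 occurrence(s) of x with (y - y)
  => ( ( 4 - 8 ) * 4 ) <= 9
stmt 2: z := y * z  -- replace 0 occurrence(s) of z with (y * z)
  => ( ( 4 - 8 ) * 4 ) <= 9
stmt 1: z := y + 1  -- replace 0 occurrence(s) of z with (y + 1)
  => ( ( 4 - 8 ) * 4 ) <= 9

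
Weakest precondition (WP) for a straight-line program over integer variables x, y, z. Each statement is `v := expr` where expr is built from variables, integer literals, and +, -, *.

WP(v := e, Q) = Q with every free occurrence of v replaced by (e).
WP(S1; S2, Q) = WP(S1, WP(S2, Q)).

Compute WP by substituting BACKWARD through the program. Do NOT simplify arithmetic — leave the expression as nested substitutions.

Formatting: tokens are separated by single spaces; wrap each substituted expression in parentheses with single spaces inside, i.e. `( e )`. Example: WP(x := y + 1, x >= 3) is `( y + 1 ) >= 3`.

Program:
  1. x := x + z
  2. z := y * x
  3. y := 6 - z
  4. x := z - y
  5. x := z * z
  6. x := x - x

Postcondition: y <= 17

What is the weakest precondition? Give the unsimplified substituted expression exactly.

Answer: ( 6 - ( y * ( x + z ) ) ) <= 17

Derivation:
post: y <= 17
stmt 6: x := x - x  -- replace 0 occurrence(s) of x with (x - x)
  => y <= 17
stmt 5: x := z * z  -- replace 0 occurrence(s) of x with (z * z)
  => y <= 17
stmt 4: x := z - y  -- replace 0 occurrence(s) of x with (z - y)
  => y <= 17
stmt 3: y := 6 - z  -- replace 1 occurrence(s) of y with (6 - z)
  => ( 6 - z ) <= 17
stmt 2: z := y * x  -- replace 1 occurrence(s) of z with (y * x)
  => ( 6 - ( y * x ) ) <= 17
stmt 1: x := x + z  -- replace 1 occurrence(s) of x with (x + z)
  => ( 6 - ( y * ( x + z ) ) ) <= 17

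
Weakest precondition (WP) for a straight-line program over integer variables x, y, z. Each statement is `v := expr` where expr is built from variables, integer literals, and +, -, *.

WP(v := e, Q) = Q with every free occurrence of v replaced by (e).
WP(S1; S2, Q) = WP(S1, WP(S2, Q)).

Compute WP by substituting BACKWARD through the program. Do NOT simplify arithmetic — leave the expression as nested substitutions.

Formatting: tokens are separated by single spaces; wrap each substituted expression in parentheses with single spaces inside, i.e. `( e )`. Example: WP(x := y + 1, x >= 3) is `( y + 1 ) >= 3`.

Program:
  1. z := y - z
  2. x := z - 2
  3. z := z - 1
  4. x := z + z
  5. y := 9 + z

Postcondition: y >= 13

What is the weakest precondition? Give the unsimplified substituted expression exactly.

Answer: ( 9 + ( ( y - z ) - 1 ) ) >= 13

Derivation:
post: y >= 13
stmt 5: y := 9 + z  -- replace 1 occurrence(s) of y with (9 + z)
  => ( 9 + z ) >= 13
stmt 4: x := z + z  -- replace 0 occurrence(s) of x with (z + z)
  => ( 9 + z ) >= 13
stmt 3: z := z - 1  -- replace 1 occurrence(s) of z with (z - 1)
  => ( 9 + ( z - 1 ) ) >= 13
stmt 2: x := z - 2  -- replace 0 occurrence(s) of x with (z - 2)
  => ( 9 + ( z - 1 ) ) >= 13
stmt 1: z := y - z  -- replace 1 occurrence(s) of z with (y - z)
  => ( 9 + ( ( y - z ) - 1 ) ) >= 13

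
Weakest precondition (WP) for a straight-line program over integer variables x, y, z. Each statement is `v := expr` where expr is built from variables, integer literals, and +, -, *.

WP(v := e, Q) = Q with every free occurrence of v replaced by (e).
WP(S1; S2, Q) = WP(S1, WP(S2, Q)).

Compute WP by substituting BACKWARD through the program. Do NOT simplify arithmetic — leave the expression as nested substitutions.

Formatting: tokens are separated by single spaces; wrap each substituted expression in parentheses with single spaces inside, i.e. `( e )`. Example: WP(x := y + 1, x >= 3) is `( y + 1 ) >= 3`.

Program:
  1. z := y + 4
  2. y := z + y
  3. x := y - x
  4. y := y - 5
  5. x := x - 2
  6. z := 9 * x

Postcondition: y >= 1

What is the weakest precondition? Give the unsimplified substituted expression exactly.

post: y >= 1
stmt 6: z := 9 * x  -- replace 0 occurrence(s) of z with (9 * x)
  => y >= 1
stmt 5: x := x - 2  -- replace 0 occurrence(s) of x with (x - 2)
  => y >= 1
stmt 4: y := y - 5  -- replace 1 occurrence(s) of y with (y - 5)
  => ( y - 5 ) >= 1
stmt 3: x := y - x  -- replace 0 occurrence(s) of x with (y - x)
  => ( y - 5 ) >= 1
stmt 2: y := z + y  -- replace 1 occurrence(s) of y with (z + y)
  => ( ( z + y ) - 5 ) >= 1
stmt 1: z := y + 4  -- replace 1 occurrence(s) of z with (y + 4)
  => ( ( ( y + 4 ) + y ) - 5 ) >= 1

Answer: ( ( ( y + 4 ) + y ) - 5 ) >= 1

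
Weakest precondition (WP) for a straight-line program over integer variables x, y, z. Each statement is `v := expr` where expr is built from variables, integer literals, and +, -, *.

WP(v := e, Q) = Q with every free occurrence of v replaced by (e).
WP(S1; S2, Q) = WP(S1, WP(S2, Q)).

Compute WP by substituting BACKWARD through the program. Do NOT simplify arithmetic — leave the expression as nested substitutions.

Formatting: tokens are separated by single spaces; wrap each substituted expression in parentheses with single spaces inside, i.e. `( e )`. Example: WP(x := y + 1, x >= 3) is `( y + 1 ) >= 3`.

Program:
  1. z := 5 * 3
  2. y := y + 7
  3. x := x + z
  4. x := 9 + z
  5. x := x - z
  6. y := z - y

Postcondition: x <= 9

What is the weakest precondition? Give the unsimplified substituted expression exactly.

post: x <= 9
stmt 6: y := z - y  -- replace 0 occurrence(s) of y with (z - y)
  => x <= 9
stmt 5: x := x - z  -- replace 1 occurrence(s) of x with (x - z)
  => ( x - z ) <= 9
stmt 4: x := 9 + z  -- replace 1 occurrence(s) of x with (9 + z)
  => ( ( 9 + z ) - z ) <= 9
stmt 3: x := x + z  -- replace 0 occurrence(s) of x with (x + z)
  => ( ( 9 + z ) - z ) <= 9
stmt 2: y := y + 7  -- replace 0 occurrence(s) of y with (y + 7)
  => ( ( 9 + z ) - z ) <= 9
stmt 1: z := 5 * 3  -- replace 2 occurrence(s) of z with (5 * 3)
  => ( ( 9 + ( 5 * 3 ) ) - ( 5 * 3 ) ) <= 9

Answer: ( ( 9 + ( 5 * 3 ) ) - ( 5 * 3 ) ) <= 9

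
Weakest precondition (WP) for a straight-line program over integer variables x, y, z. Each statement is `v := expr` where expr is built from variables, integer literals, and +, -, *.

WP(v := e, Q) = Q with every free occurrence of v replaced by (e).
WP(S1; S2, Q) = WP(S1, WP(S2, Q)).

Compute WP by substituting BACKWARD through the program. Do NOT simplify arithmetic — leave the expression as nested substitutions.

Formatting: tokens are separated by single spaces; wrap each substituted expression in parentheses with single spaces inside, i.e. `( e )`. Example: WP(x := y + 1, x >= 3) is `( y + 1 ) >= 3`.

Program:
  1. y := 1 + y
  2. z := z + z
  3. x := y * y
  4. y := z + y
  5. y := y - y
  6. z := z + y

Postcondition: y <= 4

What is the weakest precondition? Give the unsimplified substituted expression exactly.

Answer: ( ( ( z + z ) + ( 1 + y ) ) - ( ( z + z ) + ( 1 + y ) ) ) <= 4

Derivation:
post: y <= 4
stmt 6: z := z + y  -- replace 0 occurrence(s) of z with (z + y)
  => y <= 4
stmt 5: y := y - y  -- replace 1 occurrence(s) of y with (y - y)
  => ( y - y ) <= 4
stmt 4: y := z + y  -- replace 2 occurrence(s) of y with (z + y)
  => ( ( z + y ) - ( z + y ) ) <= 4
stmt 3: x := y * y  -- replace 0 occurrence(s) of x with (y * y)
  => ( ( z + y ) - ( z + y ) ) <= 4
stmt 2: z := z + z  -- replace 2 occurrence(s) of z with (z + z)
  => ( ( ( z + z ) + y ) - ( ( z + z ) + y ) ) <= 4
stmt 1: y := 1 + y  -- replace 2 occurrence(s) of y with (1 + y)
  => ( ( ( z + z ) + ( 1 + y ) ) - ( ( z + z ) + ( 1 + y ) ) ) <= 4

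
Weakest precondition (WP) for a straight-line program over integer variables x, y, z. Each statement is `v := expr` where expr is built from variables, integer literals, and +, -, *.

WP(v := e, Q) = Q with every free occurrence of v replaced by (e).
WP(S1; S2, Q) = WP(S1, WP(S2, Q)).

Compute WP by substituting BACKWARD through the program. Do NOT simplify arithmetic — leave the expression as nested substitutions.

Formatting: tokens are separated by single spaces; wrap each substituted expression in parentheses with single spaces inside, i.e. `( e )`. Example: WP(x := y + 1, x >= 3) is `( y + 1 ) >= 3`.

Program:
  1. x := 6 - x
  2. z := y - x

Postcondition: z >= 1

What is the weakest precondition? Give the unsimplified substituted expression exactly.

post: z >= 1
stmt 2: z := y - x  -- replace 1 occurrence(s) of z with (y - x)
  => ( y - x ) >= 1
stmt 1: x := 6 - x  -- replace 1 occurrence(s) of x with (6 - x)
  => ( y - ( 6 - x ) ) >= 1

Answer: ( y - ( 6 - x ) ) >= 1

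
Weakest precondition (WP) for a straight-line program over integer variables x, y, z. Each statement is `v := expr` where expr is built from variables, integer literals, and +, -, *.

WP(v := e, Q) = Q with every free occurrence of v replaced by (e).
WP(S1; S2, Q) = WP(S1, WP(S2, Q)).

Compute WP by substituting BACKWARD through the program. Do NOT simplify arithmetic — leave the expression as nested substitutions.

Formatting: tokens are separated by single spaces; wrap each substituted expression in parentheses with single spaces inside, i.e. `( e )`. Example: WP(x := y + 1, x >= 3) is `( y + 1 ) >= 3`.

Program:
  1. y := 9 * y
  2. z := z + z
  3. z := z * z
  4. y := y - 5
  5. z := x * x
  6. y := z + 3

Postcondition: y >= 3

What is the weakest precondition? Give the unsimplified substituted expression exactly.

post: y >= 3
stmt 6: y := z + 3  -- replace 1 occurrence(s) of y with (z + 3)
  => ( z + 3 ) >= 3
stmt 5: z := x * x  -- replace 1 occurrence(s) of z with (x * x)
  => ( ( x * x ) + 3 ) >= 3
stmt 4: y := y - 5  -- replace 0 occurrence(s) of y with (y - 5)
  => ( ( x * x ) + 3 ) >= 3
stmt 3: z := z * z  -- replace 0 occurrence(s) of z with (z * z)
  => ( ( x * x ) + 3 ) >= 3
stmt 2: z := z + z  -- replace 0 occurrence(s) of z with (z + z)
  => ( ( x * x ) + 3 ) >= 3
stmt 1: y := 9 * y  -- replace 0 occurrence(s) of y with (9 * y)
  => ( ( x * x ) + 3 ) >= 3

Answer: ( ( x * x ) + 3 ) >= 3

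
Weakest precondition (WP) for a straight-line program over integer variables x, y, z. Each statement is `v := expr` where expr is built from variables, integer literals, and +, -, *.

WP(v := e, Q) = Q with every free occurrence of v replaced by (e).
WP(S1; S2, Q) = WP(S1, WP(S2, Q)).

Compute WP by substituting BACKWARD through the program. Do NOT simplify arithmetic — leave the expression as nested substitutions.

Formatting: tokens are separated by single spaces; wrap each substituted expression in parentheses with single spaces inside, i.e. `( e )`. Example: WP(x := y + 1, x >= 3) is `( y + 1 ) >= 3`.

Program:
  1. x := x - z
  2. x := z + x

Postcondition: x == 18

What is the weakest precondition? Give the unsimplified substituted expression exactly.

post: x == 18
stmt 2: x := z + x  -- replace 1 occurrence(s) of x with (z + x)
  => ( z + x ) == 18
stmt 1: x := x - z  -- replace 1 occurrence(s) of x with (x - z)
  => ( z + ( x - z ) ) == 18

Answer: ( z + ( x - z ) ) == 18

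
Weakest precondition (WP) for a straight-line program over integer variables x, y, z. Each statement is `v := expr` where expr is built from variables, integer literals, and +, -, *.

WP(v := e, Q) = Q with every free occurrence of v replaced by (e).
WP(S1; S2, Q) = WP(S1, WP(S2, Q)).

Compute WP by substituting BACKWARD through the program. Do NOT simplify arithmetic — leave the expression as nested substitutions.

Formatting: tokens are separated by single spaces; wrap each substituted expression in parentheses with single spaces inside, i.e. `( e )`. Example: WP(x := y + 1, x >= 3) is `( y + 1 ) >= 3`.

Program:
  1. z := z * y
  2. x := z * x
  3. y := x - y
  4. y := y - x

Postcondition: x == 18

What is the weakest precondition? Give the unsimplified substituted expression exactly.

Answer: ( ( z * y ) * x ) == 18

Derivation:
post: x == 18
stmt 4: y := y - x  -- replace 0 occurrence(s) of y with (y - x)
  => x == 18
stmt 3: y := x - y  -- replace 0 occurrence(s) of y with (x - y)
  => x == 18
stmt 2: x := z * x  -- replace 1 occurrence(s) of x with (z * x)
  => ( z * x ) == 18
stmt 1: z := z * y  -- replace 1 occurrence(s) of z with (z * y)
  => ( ( z * y ) * x ) == 18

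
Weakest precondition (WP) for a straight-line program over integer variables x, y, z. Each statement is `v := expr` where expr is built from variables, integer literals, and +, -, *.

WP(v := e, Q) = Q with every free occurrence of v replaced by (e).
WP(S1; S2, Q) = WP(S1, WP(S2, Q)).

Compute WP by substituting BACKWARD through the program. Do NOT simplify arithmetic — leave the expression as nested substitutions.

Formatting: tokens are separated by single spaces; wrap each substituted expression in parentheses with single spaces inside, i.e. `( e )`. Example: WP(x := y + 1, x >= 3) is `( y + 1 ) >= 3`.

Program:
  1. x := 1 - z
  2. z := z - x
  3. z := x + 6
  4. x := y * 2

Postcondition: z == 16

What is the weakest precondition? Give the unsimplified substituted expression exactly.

Answer: ( ( 1 - z ) + 6 ) == 16

Derivation:
post: z == 16
stmt 4: x := y * 2  -- replace 0 occurrence(s) of x with (y * 2)
  => z == 16
stmt 3: z := x + 6  -- replace 1 occurrence(s) of z with (x + 6)
  => ( x + 6 ) == 16
stmt 2: z := z - x  -- replace 0 occurrence(s) of z with (z - x)
  => ( x + 6 ) == 16
stmt 1: x := 1 - z  -- replace 1 occurrence(s) of x with (1 - z)
  => ( ( 1 - z ) + 6 ) == 16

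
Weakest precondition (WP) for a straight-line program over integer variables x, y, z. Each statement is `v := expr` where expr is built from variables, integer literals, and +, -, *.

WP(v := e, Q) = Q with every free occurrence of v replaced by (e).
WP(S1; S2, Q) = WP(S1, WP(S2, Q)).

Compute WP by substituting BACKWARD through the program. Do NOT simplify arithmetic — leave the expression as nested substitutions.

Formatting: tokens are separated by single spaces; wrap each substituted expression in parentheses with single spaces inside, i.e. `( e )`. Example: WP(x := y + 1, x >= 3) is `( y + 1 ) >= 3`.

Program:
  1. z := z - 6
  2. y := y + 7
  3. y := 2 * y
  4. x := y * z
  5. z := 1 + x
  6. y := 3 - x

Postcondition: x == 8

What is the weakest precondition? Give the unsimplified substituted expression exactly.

post: x == 8
stmt 6: y := 3 - x  -- replace 0 occurrence(s) of y with (3 - x)
  => x == 8
stmt 5: z := 1 + x  -- replace 0 occurrence(s) of z with (1 + x)
  => x == 8
stmt 4: x := y * z  -- replace 1 occurrence(s) of x with (y * z)
  => ( y * z ) == 8
stmt 3: y := 2 * y  -- replace 1 occurrence(s) of y with (2 * y)
  => ( ( 2 * y ) * z ) == 8
stmt 2: y := y + 7  -- replace 1 occurrence(s) of y with (y + 7)
  => ( ( 2 * ( y + 7 ) ) * z ) == 8
stmt 1: z := z - 6  -- replace 1 occurrence(s) of z with (z - 6)
  => ( ( 2 * ( y + 7 ) ) * ( z - 6 ) ) == 8

Answer: ( ( 2 * ( y + 7 ) ) * ( z - 6 ) ) == 8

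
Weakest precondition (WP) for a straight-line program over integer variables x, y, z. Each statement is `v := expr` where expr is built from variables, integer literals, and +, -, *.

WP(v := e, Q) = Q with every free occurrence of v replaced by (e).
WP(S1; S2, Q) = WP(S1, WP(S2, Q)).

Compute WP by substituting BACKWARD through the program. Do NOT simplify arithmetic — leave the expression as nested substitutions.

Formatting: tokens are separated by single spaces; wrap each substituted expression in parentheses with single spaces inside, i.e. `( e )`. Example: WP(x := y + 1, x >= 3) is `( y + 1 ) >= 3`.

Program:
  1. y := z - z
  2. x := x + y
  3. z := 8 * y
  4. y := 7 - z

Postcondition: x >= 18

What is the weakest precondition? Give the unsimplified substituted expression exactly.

post: x >= 18
stmt 4: y := 7 - z  -- replace 0 occurrence(s) of y with (7 - z)
  => x >= 18
stmt 3: z := 8 * y  -- replace 0 occurrence(s) of z with (8 * y)
  => x >= 18
stmt 2: x := x + y  -- replace 1 occurrence(s) of x with (x + y)
  => ( x + y ) >= 18
stmt 1: y := z - z  -- replace 1 occurrence(s) of y with (z - z)
  => ( x + ( z - z ) ) >= 18

Answer: ( x + ( z - z ) ) >= 18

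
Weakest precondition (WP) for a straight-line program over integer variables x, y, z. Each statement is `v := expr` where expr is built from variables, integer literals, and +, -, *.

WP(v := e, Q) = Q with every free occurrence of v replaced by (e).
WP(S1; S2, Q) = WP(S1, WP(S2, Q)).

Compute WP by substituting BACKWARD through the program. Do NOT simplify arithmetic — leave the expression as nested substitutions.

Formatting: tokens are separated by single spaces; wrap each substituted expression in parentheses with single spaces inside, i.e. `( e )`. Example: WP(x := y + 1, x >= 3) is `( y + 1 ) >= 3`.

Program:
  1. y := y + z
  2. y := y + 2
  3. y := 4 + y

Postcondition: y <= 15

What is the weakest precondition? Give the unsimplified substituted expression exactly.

Answer: ( 4 + ( ( y + z ) + 2 ) ) <= 15

Derivation:
post: y <= 15
stmt 3: y := 4 + y  -- replace 1 occurrence(s) of y with (4 + y)
  => ( 4 + y ) <= 15
stmt 2: y := y + 2  -- replace 1 occurrence(s) of y with (y + 2)
  => ( 4 + ( y + 2 ) ) <= 15
stmt 1: y := y + z  -- replace 1 occurrence(s) of y with (y + z)
  => ( 4 + ( ( y + z ) + 2 ) ) <= 15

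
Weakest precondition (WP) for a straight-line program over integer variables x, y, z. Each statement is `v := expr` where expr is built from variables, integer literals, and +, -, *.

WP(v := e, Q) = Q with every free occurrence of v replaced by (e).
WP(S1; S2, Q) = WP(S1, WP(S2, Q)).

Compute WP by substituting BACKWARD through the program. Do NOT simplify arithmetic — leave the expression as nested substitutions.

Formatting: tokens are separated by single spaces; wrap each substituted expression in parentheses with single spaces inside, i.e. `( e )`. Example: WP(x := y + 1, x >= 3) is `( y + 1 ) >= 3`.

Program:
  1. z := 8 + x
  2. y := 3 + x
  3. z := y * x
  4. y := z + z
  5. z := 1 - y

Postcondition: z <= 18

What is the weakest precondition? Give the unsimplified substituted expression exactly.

Answer: ( 1 - ( ( ( 3 + x ) * x ) + ( ( 3 + x ) * x ) ) ) <= 18

Derivation:
post: z <= 18
stmt 5: z := 1 - y  -- replace 1 occurrence(s) of z with (1 - y)
  => ( 1 - y ) <= 18
stmt 4: y := z + z  -- replace 1 occurrence(s) of y with (z + z)
  => ( 1 - ( z + z ) ) <= 18
stmt 3: z := y * x  -- replace 2 occurrence(s) of z with (y * x)
  => ( 1 - ( ( y * x ) + ( y * x ) ) ) <= 18
stmt 2: y := 3 + x  -- replace 2 occurrence(s) of y with (3 + x)
  => ( 1 - ( ( ( 3 + x ) * x ) + ( ( 3 + x ) * x ) ) ) <= 18
stmt 1: z := 8 + x  -- replace 0 occurrence(s) of z with (8 + x)
  => ( 1 - ( ( ( 3 + x ) * x ) + ( ( 3 + x ) * x ) ) ) <= 18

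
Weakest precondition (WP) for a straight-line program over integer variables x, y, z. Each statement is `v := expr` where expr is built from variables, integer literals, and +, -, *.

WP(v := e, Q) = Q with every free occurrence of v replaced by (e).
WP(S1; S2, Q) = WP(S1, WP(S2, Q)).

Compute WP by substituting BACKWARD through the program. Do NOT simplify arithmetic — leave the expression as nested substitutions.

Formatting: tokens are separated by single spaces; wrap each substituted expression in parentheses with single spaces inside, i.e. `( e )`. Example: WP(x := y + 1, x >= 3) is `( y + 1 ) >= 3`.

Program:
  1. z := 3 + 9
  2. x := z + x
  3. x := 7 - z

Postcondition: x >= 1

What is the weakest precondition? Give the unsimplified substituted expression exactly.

Answer: ( 7 - ( 3 + 9 ) ) >= 1

Derivation:
post: x >= 1
stmt 3: x := 7 - z  -- replace 1 occurrence(s) of x with (7 - z)
  => ( 7 - z ) >= 1
stmt 2: x := z + x  -- replace 0 occurrence(s) of x with (z + x)
  => ( 7 - z ) >= 1
stmt 1: z := 3 + 9  -- replace 1 occurrence(s) of z with (3 + 9)
  => ( 7 - ( 3 + 9 ) ) >= 1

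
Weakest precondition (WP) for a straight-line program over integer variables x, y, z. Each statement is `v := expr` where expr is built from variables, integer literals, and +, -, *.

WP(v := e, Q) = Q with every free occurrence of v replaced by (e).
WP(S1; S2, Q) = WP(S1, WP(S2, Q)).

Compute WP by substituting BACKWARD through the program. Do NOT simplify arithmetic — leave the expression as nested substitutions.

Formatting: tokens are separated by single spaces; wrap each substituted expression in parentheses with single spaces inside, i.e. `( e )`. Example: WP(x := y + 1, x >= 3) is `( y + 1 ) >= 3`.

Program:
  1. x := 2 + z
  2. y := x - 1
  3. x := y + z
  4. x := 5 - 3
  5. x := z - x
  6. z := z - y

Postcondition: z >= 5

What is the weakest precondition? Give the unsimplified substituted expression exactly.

post: z >= 5
stmt 6: z := z - y  -- replace 1 occurrence(s) of z with (z - y)
  => ( z - y ) >= 5
stmt 5: x := z - x  -- replace 0 occurrence(s) of x with (z - x)
  => ( z - y ) >= 5
stmt 4: x := 5 - 3  -- replace 0 occurrence(s) of x with (5 - 3)
  => ( z - y ) >= 5
stmt 3: x := y + z  -- replace 0 occurrence(s) of x with (y + z)
  => ( z - y ) >= 5
stmt 2: y := x - 1  -- replace 1 occurrence(s) of y with (x - 1)
  => ( z - ( x - 1 ) ) >= 5
stmt 1: x := 2 + z  -- replace 1 occurrence(s) of x with (2 + z)
  => ( z - ( ( 2 + z ) - 1 ) ) >= 5

Answer: ( z - ( ( 2 + z ) - 1 ) ) >= 5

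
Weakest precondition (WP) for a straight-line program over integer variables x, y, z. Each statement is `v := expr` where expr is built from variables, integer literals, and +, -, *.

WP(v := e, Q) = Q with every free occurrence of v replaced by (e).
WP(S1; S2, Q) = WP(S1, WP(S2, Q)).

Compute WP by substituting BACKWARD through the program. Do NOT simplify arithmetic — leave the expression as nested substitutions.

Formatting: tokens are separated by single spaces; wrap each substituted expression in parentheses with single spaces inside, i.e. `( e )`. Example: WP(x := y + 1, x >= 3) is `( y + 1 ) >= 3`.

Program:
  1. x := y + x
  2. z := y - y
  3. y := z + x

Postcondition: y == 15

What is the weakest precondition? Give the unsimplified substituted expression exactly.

Answer: ( ( y - y ) + ( y + x ) ) == 15

Derivation:
post: y == 15
stmt 3: y := z + x  -- replace 1 occurrence(s) of y with (z + x)
  => ( z + x ) == 15
stmt 2: z := y - y  -- replace 1 occurrence(s) of z with (y - y)
  => ( ( y - y ) + x ) == 15
stmt 1: x := y + x  -- replace 1 occurrence(s) of x with (y + x)
  => ( ( y - y ) + ( y + x ) ) == 15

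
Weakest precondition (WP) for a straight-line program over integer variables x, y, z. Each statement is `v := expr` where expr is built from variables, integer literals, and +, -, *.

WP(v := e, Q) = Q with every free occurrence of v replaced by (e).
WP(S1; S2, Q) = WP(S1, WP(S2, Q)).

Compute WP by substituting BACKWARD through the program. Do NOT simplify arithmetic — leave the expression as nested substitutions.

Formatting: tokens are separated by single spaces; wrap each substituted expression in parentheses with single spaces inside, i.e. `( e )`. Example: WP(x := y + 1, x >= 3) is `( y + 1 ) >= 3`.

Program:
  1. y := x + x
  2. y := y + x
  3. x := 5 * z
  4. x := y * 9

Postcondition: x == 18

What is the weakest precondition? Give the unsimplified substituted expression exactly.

post: x == 18
stmt 4: x := y * 9  -- replace 1 occurrence(s) of x with (y * 9)
  => ( y * 9 ) == 18
stmt 3: x := 5 * z  -- replace 0 occurrence(s) of x with (5 * z)
  => ( y * 9 ) == 18
stmt 2: y := y + x  -- replace 1 occurrence(s) of y with (y + x)
  => ( ( y + x ) * 9 ) == 18
stmt 1: y := x + x  -- replace 1 occurrence(s) of y with (x + x)
  => ( ( ( x + x ) + x ) * 9 ) == 18

Answer: ( ( ( x + x ) + x ) * 9 ) == 18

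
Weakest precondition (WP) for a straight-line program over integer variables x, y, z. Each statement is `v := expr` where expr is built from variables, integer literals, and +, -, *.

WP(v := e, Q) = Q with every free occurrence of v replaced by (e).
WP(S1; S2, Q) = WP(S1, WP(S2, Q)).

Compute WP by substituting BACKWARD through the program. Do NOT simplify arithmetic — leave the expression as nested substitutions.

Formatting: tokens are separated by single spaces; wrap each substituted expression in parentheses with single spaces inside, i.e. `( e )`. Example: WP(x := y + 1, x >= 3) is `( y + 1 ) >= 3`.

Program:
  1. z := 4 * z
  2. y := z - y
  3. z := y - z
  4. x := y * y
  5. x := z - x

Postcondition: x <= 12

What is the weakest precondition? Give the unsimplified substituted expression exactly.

Answer: ( ( ( ( 4 * z ) - y ) - ( 4 * z ) ) - ( ( ( 4 * z ) - y ) * ( ( 4 * z ) - y ) ) ) <= 12

Derivation:
post: x <= 12
stmt 5: x := z - x  -- replace 1 occurrence(s) of x with (z - x)
  => ( z - x ) <= 12
stmt 4: x := y * y  -- replace 1 occurrence(s) of x with (y * y)
  => ( z - ( y * y ) ) <= 12
stmt 3: z := y - z  -- replace 1 occurrence(s) of z with (y - z)
  => ( ( y - z ) - ( y * y ) ) <= 12
stmt 2: y := z - y  -- replace 3 occurrence(s) of y with (z - y)
  => ( ( ( z - y ) - z ) - ( ( z - y ) * ( z - y ) ) ) <= 12
stmt 1: z := 4 * z  -- replace 4 occurrence(s) of z with (4 * z)
  => ( ( ( ( 4 * z ) - y ) - ( 4 * z ) ) - ( ( ( 4 * z ) - y ) * ( ( 4 * z ) - y ) ) ) <= 12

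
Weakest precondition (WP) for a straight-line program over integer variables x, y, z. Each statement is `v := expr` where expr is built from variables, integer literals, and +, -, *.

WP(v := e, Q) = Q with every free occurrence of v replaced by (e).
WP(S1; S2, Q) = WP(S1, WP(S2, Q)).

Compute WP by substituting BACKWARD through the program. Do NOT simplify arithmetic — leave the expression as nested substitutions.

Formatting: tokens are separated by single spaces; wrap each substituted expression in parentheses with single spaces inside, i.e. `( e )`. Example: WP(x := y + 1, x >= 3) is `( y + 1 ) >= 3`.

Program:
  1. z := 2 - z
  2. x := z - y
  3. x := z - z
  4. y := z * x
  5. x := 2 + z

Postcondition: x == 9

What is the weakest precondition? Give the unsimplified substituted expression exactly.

Answer: ( 2 + ( 2 - z ) ) == 9

Derivation:
post: x == 9
stmt 5: x := 2 + z  -- replace 1 occurrence(s) of x with (2 + z)
  => ( 2 + z ) == 9
stmt 4: y := z * x  -- replace 0 occurrence(s) of y with (z * x)
  => ( 2 + z ) == 9
stmt 3: x := z - z  -- replace 0 occurrence(s) of x with (z - z)
  => ( 2 + z ) == 9
stmt 2: x := z - y  -- replace 0 occurrence(s) of x with (z - y)
  => ( 2 + z ) == 9
stmt 1: z := 2 - z  -- replace 1 occurrence(s) of z with (2 - z)
  => ( 2 + ( 2 - z ) ) == 9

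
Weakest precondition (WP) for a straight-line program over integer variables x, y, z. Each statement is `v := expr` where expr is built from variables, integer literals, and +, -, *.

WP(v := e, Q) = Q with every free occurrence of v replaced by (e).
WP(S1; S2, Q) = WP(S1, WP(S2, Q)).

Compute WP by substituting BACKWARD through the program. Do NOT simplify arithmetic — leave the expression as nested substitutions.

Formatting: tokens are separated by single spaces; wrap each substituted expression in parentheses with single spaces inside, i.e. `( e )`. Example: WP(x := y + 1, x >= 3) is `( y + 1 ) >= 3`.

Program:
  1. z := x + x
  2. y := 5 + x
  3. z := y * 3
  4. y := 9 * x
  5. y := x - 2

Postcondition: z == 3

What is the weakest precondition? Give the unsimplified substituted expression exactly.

Answer: ( ( 5 + x ) * 3 ) == 3

Derivation:
post: z == 3
stmt 5: y := x - 2  -- replace 0 occurrence(s) of y with (x - 2)
  => z == 3
stmt 4: y := 9 * x  -- replace 0 occurrence(s) of y with (9 * x)
  => z == 3
stmt 3: z := y * 3  -- replace 1 occurrence(s) of z with (y * 3)
  => ( y * 3 ) == 3
stmt 2: y := 5 + x  -- replace 1 occurrence(s) of y with (5 + x)
  => ( ( 5 + x ) * 3 ) == 3
stmt 1: z := x + x  -- replace 0 occurrence(s) of z with (x + x)
  => ( ( 5 + x ) * 3 ) == 3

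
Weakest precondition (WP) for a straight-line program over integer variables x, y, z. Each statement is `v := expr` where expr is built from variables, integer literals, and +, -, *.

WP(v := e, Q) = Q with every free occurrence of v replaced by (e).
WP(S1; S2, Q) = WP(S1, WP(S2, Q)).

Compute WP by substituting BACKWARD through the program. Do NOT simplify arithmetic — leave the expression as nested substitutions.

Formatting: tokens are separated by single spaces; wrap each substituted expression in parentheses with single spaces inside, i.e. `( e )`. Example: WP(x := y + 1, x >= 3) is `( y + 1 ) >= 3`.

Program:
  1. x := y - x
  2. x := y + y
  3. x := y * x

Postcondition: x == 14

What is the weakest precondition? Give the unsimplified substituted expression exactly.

Answer: ( y * ( y + y ) ) == 14

Derivation:
post: x == 14
stmt 3: x := y * x  -- replace 1 occurrence(s) of x with (y * x)
  => ( y * x ) == 14
stmt 2: x := y + y  -- replace 1 occurrence(s) of x with (y + y)
  => ( y * ( y + y ) ) == 14
stmt 1: x := y - x  -- replace 0 occurrence(s) of x with (y - x)
  => ( y * ( y + y ) ) == 14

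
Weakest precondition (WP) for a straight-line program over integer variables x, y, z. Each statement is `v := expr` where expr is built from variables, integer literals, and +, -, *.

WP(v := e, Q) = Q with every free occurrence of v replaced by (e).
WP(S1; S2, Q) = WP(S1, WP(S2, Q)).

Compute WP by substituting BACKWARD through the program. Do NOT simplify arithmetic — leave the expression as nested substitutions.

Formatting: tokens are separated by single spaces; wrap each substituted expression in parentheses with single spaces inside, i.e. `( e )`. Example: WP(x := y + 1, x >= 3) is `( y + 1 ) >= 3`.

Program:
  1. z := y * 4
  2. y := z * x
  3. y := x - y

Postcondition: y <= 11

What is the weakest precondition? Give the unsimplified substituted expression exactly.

Answer: ( x - ( ( y * 4 ) * x ) ) <= 11

Derivation:
post: y <= 11
stmt 3: y := x - y  -- replace 1 occurrence(s) of y with (x - y)
  => ( x - y ) <= 11
stmt 2: y := z * x  -- replace 1 occurrence(s) of y with (z * x)
  => ( x - ( z * x ) ) <= 11
stmt 1: z := y * 4  -- replace 1 occurrence(s) of z with (y * 4)
  => ( x - ( ( y * 4 ) * x ) ) <= 11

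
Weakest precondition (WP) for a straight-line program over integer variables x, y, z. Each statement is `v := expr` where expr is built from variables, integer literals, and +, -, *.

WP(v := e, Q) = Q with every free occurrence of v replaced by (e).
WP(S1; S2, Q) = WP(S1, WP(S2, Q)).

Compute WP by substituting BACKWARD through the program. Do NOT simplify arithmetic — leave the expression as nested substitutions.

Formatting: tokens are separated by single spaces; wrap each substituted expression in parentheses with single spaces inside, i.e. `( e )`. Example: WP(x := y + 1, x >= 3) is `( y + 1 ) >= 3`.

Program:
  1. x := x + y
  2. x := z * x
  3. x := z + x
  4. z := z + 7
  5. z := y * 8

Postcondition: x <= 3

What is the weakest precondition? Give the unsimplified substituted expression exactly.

post: x <= 3
stmt 5: z := y * 8  -- replace 0 occurrence(s) of z with (y * 8)
  => x <= 3
stmt 4: z := z + 7  -- replace 0 occurrence(s) of z with (z + 7)
  => x <= 3
stmt 3: x := z + x  -- replace 1 occurrence(s) of x with (z + x)
  => ( z + x ) <= 3
stmt 2: x := z * x  -- replace 1 occurrence(s) of x with (z * x)
  => ( z + ( z * x ) ) <= 3
stmt 1: x := x + y  -- replace 1 occurrence(s) of x with (x + y)
  => ( z + ( z * ( x + y ) ) ) <= 3

Answer: ( z + ( z * ( x + y ) ) ) <= 3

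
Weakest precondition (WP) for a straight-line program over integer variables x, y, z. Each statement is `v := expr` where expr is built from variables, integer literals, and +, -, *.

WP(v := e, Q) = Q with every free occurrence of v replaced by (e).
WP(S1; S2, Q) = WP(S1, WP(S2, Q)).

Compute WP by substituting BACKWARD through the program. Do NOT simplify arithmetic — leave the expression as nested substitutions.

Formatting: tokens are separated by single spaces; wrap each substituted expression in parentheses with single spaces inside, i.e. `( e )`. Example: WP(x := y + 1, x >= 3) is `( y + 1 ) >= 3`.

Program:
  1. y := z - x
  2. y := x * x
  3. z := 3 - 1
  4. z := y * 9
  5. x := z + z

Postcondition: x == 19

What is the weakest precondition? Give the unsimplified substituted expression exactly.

post: x == 19
stmt 5: x := z + z  -- replace 1 occurrence(s) of x with (z + z)
  => ( z + z ) == 19
stmt 4: z := y * 9  -- replace 2 occurrence(s) of z with (y * 9)
  => ( ( y * 9 ) + ( y * 9 ) ) == 19
stmt 3: z := 3 - 1  -- replace 0 occurrence(s) of z with (3 - 1)
  => ( ( y * 9 ) + ( y * 9 ) ) == 19
stmt 2: y := x * x  -- replace 2 occurrence(s) of y with (x * x)
  => ( ( ( x * x ) * 9 ) + ( ( x * x ) * 9 ) ) == 19
stmt 1: y := z - x  -- replace 0 occurrence(s) of y with (z - x)
  => ( ( ( x * x ) * 9 ) + ( ( x * x ) * 9 ) ) == 19

Answer: ( ( ( x * x ) * 9 ) + ( ( x * x ) * 9 ) ) == 19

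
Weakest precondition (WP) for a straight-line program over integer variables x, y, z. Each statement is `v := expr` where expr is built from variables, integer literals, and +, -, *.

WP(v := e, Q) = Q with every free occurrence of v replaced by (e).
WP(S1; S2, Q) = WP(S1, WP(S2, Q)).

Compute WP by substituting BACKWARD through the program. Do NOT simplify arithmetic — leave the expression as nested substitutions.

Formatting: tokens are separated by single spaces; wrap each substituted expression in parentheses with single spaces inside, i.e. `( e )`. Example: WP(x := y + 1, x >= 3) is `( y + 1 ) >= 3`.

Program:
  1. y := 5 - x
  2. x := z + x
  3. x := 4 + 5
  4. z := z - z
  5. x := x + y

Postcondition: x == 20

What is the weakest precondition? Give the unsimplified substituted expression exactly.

Answer: ( ( 4 + 5 ) + ( 5 - x ) ) == 20

Derivation:
post: x == 20
stmt 5: x := x + y  -- replace 1 occurrence(s) of x with (x + y)
  => ( x + y ) == 20
stmt 4: z := z - z  -- replace 0 occurrence(s) of z with (z - z)
  => ( x + y ) == 20
stmt 3: x := 4 + 5  -- replace 1 occurrence(s) of x with (4 + 5)
  => ( ( 4 + 5 ) + y ) == 20
stmt 2: x := z + x  -- replace 0 occurrence(s) of x with (z + x)
  => ( ( 4 + 5 ) + y ) == 20
stmt 1: y := 5 - x  -- replace 1 occurrence(s) of y with (5 - x)
  => ( ( 4 + 5 ) + ( 5 - x ) ) == 20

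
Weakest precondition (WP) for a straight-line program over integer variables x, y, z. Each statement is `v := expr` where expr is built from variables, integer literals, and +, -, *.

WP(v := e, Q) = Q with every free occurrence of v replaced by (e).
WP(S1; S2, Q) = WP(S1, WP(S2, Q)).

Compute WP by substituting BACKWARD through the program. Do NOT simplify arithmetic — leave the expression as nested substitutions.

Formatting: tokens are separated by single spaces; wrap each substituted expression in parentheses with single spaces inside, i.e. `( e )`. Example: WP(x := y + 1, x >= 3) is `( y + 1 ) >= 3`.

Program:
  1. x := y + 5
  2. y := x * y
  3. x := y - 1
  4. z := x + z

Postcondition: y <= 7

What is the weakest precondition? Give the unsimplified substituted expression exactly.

Answer: ( ( y + 5 ) * y ) <= 7

Derivation:
post: y <= 7
stmt 4: z := x + z  -- replace 0 occurrence(s) of z with (x + z)
  => y <= 7
stmt 3: x := y - 1  -- replace 0 occurrence(s) of x with (y - 1)
  => y <= 7
stmt 2: y := x * y  -- replace 1 occurrence(s) of y with (x * y)
  => ( x * y ) <= 7
stmt 1: x := y + 5  -- replace 1 occurrence(s) of x with (y + 5)
  => ( ( y + 5 ) * y ) <= 7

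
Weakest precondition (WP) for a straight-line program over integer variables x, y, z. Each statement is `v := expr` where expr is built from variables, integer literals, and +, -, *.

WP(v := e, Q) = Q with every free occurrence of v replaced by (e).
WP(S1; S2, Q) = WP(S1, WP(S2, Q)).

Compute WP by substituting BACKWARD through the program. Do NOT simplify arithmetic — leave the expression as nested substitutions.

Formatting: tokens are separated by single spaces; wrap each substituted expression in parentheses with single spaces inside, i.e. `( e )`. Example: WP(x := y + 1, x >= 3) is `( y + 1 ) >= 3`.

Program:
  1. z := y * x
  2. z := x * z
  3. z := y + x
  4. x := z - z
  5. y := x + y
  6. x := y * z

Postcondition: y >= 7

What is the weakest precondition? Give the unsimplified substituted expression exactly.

Answer: ( ( ( y + x ) - ( y + x ) ) + y ) >= 7

Derivation:
post: y >= 7
stmt 6: x := y * z  -- replace 0 occurrence(s) of x with (y * z)
  => y >= 7
stmt 5: y := x + y  -- replace 1 occurrence(s) of y with (x + y)
  => ( x + y ) >= 7
stmt 4: x := z - z  -- replace 1 occurrence(s) of x with (z - z)
  => ( ( z - z ) + y ) >= 7
stmt 3: z := y + x  -- replace 2 occurrence(s) of z with (y + x)
  => ( ( ( y + x ) - ( y + x ) ) + y ) >= 7
stmt 2: z := x * z  -- replace 0 occurrence(s) of z with (x * z)
  => ( ( ( y + x ) - ( y + x ) ) + y ) >= 7
stmt 1: z := y * x  -- replace 0 occurrence(s) of z with (y * x)
  => ( ( ( y + x ) - ( y + x ) ) + y ) >= 7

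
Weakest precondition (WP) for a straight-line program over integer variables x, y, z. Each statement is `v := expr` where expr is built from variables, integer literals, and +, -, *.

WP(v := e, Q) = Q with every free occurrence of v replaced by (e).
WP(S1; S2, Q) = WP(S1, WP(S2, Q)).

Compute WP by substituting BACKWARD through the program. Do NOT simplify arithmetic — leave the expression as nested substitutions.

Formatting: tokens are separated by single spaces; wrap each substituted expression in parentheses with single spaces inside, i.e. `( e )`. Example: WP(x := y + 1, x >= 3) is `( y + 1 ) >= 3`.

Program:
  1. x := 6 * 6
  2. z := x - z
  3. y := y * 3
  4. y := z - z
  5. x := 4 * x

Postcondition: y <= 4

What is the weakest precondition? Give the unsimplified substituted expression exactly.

post: y <= 4
stmt 5: x := 4 * x  -- replace 0 occurrence(s) of x with (4 * x)
  => y <= 4
stmt 4: y := z - z  -- replace 1 occurrence(s) of y with (z - z)
  => ( z - z ) <= 4
stmt 3: y := y * 3  -- replace 0 occurrence(s) of y with (y * 3)
  => ( z - z ) <= 4
stmt 2: z := x - z  -- replace 2 occurrence(s) of z with (x - z)
  => ( ( x - z ) - ( x - z ) ) <= 4
stmt 1: x := 6 * 6  -- replace 2 occurrence(s) of x with (6 * 6)
  => ( ( ( 6 * 6 ) - z ) - ( ( 6 * 6 ) - z ) ) <= 4

Answer: ( ( ( 6 * 6 ) - z ) - ( ( 6 * 6 ) - z ) ) <= 4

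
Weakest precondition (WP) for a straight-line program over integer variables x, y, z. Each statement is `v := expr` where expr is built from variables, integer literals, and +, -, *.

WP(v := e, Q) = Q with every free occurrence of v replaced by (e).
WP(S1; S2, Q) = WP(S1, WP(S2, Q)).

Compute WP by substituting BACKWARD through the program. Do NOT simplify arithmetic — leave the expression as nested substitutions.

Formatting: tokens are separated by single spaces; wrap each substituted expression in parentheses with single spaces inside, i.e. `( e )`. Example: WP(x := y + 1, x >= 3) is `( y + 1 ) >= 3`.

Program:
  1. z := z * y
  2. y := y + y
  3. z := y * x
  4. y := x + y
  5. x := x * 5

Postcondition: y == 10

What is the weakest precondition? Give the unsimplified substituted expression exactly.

post: y == 10
stmt 5: x := x * 5  -- replace 0 occurrence(s) of x with (x * 5)
  => y == 10
stmt 4: y := x + y  -- replace 1 occurrence(s) of y with (x + y)
  => ( x + y ) == 10
stmt 3: z := y * x  -- replace 0 occurrence(s) of z with (y * x)
  => ( x + y ) == 10
stmt 2: y := y + y  -- replace 1 occurrence(s) of y with (y + y)
  => ( x + ( y + y ) ) == 10
stmt 1: z := z * y  -- replace 0 occurrence(s) of z with (z * y)
  => ( x + ( y + y ) ) == 10

Answer: ( x + ( y + y ) ) == 10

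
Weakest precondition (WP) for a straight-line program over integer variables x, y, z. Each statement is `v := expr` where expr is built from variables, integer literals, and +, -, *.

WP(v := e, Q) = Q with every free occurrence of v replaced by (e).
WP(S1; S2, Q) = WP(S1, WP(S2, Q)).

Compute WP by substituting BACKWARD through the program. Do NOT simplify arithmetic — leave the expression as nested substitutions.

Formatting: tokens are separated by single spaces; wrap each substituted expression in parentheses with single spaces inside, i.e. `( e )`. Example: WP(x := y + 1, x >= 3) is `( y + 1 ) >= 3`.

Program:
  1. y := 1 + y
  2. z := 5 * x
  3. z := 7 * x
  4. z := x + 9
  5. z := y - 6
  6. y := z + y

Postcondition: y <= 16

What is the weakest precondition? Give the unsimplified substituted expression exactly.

post: y <= 16
stmt 6: y := z + y  -- replace 1 occurrence(s) of y with (z + y)
  => ( z + y ) <= 16
stmt 5: z := y - 6  -- replace 1 occurrence(s) of z with (y - 6)
  => ( ( y - 6 ) + y ) <= 16
stmt 4: z := x + 9  -- replace 0 occurrence(s) of z with (x + 9)
  => ( ( y - 6 ) + y ) <= 16
stmt 3: z := 7 * x  -- replace 0 occurrence(s) of z with (7 * x)
  => ( ( y - 6 ) + y ) <= 16
stmt 2: z := 5 * x  -- replace 0 occurrence(s) of z with (5 * x)
  => ( ( y - 6 ) + y ) <= 16
stmt 1: y := 1 + y  -- replace 2 occurrence(s) of y with (1 + y)
  => ( ( ( 1 + y ) - 6 ) + ( 1 + y ) ) <= 16

Answer: ( ( ( 1 + y ) - 6 ) + ( 1 + y ) ) <= 16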